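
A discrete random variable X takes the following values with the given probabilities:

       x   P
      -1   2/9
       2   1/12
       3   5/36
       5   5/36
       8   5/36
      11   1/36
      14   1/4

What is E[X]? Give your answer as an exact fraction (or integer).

215/36

E[X] = (2/9)·(-1) + (1/12)·2 + (5/36)·3 + (5/36)·5 + (5/36)·8 + (1/36)·11 + (1/4)·14
     = 215/36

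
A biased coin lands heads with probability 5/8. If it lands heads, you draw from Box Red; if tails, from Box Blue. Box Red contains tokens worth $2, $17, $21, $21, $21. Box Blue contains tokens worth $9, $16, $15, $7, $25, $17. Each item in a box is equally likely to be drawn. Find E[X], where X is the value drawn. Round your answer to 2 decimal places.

$15.81

E[X | Box Red] = (2 + 17 + 21 + 21 + 21)/5 = 82/5
E[X | Box Blue] = (9 + 16 + 15 + 7 + 25 + 17)/6 = 89/6
E[X] = (5/8)·82/5 + (3/8)·89/6 = 253/16 ≈ 15.81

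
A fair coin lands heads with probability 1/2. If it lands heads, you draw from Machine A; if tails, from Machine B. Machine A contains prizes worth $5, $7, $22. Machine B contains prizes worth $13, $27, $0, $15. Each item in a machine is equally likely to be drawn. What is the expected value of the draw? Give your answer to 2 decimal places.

$12.54

E[X | Machine A] = (5 + 7 + 22)/3 = 34/3
E[X | Machine B] = (13 + 27 + 0 + 15)/4 = 55/4
E[X] = (1/2)·34/3 + (1/2)·55/4 = 301/24 ≈ 12.54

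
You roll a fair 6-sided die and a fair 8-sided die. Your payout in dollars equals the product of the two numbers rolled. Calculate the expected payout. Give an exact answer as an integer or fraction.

63/4 dollars

Distribution of the product of the two numbers rolled: 1 w.p. 1/48, 2 w.p. 1/24, 3 w.p. 1/24, 4 w.p. 1/16, 5 w.p. 1/24, 6 w.p. 1/12, …
E[payout] = (1/48)·1 + (1/24)·2 + (1/24)·3 + (1/16)·4 + (1/24)·5 + (1/12)·6 + (1/48)·7 + (1/16)·8 + (1/48)·9 + (1/24)·10 + (1/12)·12 + (1/48)·14 + (1/24)·15 + (1/24)·16 + (1/24)·18 + (1/24)·20 + (1/48)·21 + (1/16)·24 + (1/48)·25 + (1/48)·28 + (1/24)·30 + (1/48)·32 + (1/48)·35 + (1/48)·36 + (1/48)·40 + (1/48)·42 + (1/48)·48 = 63/4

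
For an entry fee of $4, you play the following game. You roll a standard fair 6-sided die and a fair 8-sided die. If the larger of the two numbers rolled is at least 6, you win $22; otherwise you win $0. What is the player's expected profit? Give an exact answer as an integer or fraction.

E[payout] = (25/48)·0 + (23/48)·22 = 253/24
Expected profit = 253/24 − 4 = 157/24

157/24 dollars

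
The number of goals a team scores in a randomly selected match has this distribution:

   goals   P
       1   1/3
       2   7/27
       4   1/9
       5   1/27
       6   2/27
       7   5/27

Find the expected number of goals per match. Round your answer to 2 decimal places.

3.22

E[X] = (1/3)·1 + (7/27)·2 + (1/9)·4 + (1/27)·5 + (2/27)·6 + (5/27)·7
     = 29/9 ≈ 3.22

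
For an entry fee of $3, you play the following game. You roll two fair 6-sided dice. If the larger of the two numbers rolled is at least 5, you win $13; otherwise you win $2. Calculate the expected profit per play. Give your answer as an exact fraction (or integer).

E[payout] = (4/9)·2 + (5/9)·13 = 73/9
Expected profit = 73/9 − 3 = 46/9

46/9 dollars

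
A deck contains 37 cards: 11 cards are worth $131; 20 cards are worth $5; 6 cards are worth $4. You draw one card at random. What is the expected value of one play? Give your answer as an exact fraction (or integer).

E[payout] = (11/37)·131 + (20/37)·5 + (6/37)·4 = 1565/37

1565/37 dollars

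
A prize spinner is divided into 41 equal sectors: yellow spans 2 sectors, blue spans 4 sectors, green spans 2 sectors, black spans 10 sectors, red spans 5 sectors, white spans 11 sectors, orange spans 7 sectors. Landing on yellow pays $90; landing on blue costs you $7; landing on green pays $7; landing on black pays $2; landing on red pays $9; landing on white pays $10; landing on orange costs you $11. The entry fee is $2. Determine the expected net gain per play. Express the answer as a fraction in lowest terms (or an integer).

E[payout] = (2/41)·90 + (4/41)·(-7) + (2/41)·7 + (10/41)·2 + (5/41)·9 + (11/41)·10 + (7/41)·(-11) = 264/41
Expected profit = 264/41 − 2 = 182/41

182/41 dollars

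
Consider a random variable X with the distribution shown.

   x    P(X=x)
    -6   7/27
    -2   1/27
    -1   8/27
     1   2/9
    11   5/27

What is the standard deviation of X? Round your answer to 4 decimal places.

E[X] = 1/3, E[X²] = 875/27
Var(X) = E[X²] − (E[X])² = 875/27 − 1/9 = 872/27
SD(X) = √(872/27) ≈ 5.6830

5.6830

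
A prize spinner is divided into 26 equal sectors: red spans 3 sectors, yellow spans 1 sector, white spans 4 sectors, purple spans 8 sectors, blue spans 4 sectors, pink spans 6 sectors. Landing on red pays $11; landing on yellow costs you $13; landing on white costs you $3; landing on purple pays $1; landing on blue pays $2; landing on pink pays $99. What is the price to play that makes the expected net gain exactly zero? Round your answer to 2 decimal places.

E[payout] = (3/26)·11 + (1/26)·(-13) + (4/26)·(-3) + (8/26)·1 + (4/26)·2 + (6/26)·99 = 309/13
Fair fee = E[payout] = 309/13 ≈ $23.77

$23.77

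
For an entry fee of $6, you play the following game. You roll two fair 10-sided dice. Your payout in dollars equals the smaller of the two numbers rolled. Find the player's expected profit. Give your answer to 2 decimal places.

-$2.15

Distribution of the smaller of the two numbers rolled: 1 w.p. 19/100, 2 w.p. 17/100, 3 w.p. 3/20, 4 w.p. 13/100, 5 w.p. 11/100, 6 w.p. 9/100, …
E[payout] = (19/100)·1 + (17/100)·2 + (3/20)·3 + (13/100)·4 + (11/100)·5 + (9/100)·6 + (7/100)·7 + (1/20)·8 + (3/100)·9 + (1/100)·10 = 77/20
Expected profit = 77/20 − 6 = -43/20 ≈ -$2.15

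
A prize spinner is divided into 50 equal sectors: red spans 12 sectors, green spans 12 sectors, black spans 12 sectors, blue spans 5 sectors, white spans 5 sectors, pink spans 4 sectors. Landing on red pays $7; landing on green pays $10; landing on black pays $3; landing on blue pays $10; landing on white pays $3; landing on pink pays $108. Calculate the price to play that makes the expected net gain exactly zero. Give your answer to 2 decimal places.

E[payout] = (12/50)·7 + (12/50)·10 + (12/50)·3 + (5/50)·10 + (5/50)·3 + (4/50)·108 = 737/50
Fair fee = E[payout] = 737/50 ≈ $14.74

$14.74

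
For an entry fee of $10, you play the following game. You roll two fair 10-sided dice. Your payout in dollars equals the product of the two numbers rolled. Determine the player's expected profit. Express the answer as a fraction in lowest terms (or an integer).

Distribution of the product of the two numbers rolled: 1 w.p. 1/100, 2 w.p. 1/50, 3 w.p. 1/50, 4 w.p. 3/100, 5 w.p. 1/50, 6 w.p. 1/25, …
E[payout] = (1/100)·1 + (1/50)·2 + (1/50)·3 + (3/100)·4 + (1/50)·5 + (1/25)·6 + (1/50)·7 + (1/25)·8 + (3/100)·9 + (1/25)·10 + (1/25)·12 + (1/50)·14 + (1/50)·15 + (3/100)·16 + (1/25)·18 + (1/25)·20 + (1/50)·21 + (1/25)·24 + (1/100)·25 + (1/50)·27 + (1/50)·28 + (1/25)·30 + (1/50)·32 + (1/50)·35 + (3/100)·36 + (1/25)·40 + (1/50)·42 + (1/50)·45 + (1/50)·48 + (1/100)·49 + (1/50)·50 + (1/50)·54 + (1/50)·56 + (1/50)·60 + (1/50)·63 + (1/100)·64 + (1/50)·70 + (1/50)·72 + (1/50)·80 + (1/100)·81 + (1/50)·90 + (1/100)·100 = 121/4
Expected profit = 121/4 − 10 = 81/4

81/4 dollars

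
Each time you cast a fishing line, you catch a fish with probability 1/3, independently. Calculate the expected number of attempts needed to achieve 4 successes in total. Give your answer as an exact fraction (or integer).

12

By linearity (sum of 4 independent geometric waits), E[trials] = 4/p = 4/(1/3) = 12.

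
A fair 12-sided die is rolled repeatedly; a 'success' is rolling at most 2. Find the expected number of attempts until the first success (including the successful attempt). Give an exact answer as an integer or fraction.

6

For a geometric distribution, E[trials] = 1/p = 1/(1/6) = 6.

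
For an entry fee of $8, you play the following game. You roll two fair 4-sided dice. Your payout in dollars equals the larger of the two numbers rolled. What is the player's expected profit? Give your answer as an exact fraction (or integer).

-39/8 dollars

Distribution of the larger of the two numbers rolled: 1 w.p. 1/16, 2 w.p. 3/16, 3 w.p. 5/16, 4 w.p. 7/16
E[payout] = (1/16)·1 + (3/16)·2 + (5/16)·3 + (7/16)·4 = 25/8
Expected profit = 25/8 − 8 = -39/8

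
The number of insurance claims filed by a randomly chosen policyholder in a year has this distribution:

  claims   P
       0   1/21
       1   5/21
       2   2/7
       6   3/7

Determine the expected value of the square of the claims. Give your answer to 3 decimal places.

16.810

E[X²] = (1/21)·0 + (5/21)·1 + (2/7)·4 + (3/7)·36
     = 353/21 ≈ 16.810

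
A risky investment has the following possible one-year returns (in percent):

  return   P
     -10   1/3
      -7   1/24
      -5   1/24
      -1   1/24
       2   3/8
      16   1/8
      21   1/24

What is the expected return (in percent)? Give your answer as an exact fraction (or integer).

E[X] = (1/3)·(-10) + (1/24)·(-7) + (1/24)·(-5) + (1/24)·(-1) + (3/8)·2 + (1/8)·16 + (1/24)·21
     = -1/4

-1/4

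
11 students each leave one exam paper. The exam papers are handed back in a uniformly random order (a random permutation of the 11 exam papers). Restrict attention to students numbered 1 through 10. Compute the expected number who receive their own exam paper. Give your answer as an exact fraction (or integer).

Let Xᵢ = 1 if person i gets their own exam paper. For each i, P(Xᵢ=1) = 1/11.
By linearity of expectation, E[X₁+…+X_10] = 10·(1/11) = 10/11.

10/11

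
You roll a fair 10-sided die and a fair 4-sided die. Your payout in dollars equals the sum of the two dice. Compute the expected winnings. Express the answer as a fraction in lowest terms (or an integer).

Distribution of the sum of the two dice: 2 w.p. 1/40, 3 w.p. 1/20, 4 w.p. 3/40, 5 w.p. 1/10, 6 w.p. 1/10, 7 w.p. 1/10, …
E[payout] = (1/40)·2 + (1/20)·3 + (3/40)·4 + (1/10)·5 + (1/10)·6 + (1/10)·7 + (1/10)·8 + (1/10)·9 + (1/10)·10 + (1/10)·11 + (3/40)·12 + (1/20)·13 + (1/40)·14 = 8

$8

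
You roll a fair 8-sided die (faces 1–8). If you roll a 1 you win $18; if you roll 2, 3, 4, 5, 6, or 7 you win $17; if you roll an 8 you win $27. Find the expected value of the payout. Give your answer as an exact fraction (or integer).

147/8 dollars

E[payout] = (3/4)·17 + (1/8)·18 + (1/8)·27 = 147/8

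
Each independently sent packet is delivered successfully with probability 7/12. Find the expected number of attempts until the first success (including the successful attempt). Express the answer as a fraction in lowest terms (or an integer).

12/7

For a geometric distribution, E[trials] = 1/p = 1/(7/12) = 12/7.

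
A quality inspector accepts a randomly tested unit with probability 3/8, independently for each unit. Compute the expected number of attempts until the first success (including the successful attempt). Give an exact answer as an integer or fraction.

For a geometric distribution, E[trials] = 1/p = 1/(3/8) = 8/3.

8/3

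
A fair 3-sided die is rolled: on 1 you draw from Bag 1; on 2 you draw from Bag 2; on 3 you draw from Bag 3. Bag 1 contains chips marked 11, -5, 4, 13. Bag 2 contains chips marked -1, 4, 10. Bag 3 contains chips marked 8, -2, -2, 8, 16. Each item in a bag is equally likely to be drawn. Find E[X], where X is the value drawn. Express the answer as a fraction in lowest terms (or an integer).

941/180

E[X | Bag 1] = (11 − 5 + 4 + 13)/4 = 23/4
E[X | Bag 2] = (-1 + 4 + 10)/3 = 13/3
E[X | Bag 3] = (8 − 2 − 2 + 8 + 16)/5 = 28/5
E[X] = (1/3)·23/4 + (1/3)·13/3 + (1/3)·28/5 = 941/180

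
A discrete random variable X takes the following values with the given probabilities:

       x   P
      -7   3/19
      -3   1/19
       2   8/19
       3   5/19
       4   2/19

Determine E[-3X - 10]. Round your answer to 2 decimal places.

-12.37

E[-3x-10] = (3/19)·11 + (1/19)·(-1) + (8/19)·(-16) + (5/19)·(-19) + (2/19)·(-22)
     = -235/19 ≈ -12.37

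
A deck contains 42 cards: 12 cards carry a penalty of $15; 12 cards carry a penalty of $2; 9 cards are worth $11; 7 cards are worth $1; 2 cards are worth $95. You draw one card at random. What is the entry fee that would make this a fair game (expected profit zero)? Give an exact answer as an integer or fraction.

E[payout] = (12/42)·(-15) + (12/42)·(-2) + (9/42)·11 + (7/42)·1 + (2/42)·95 = 46/21
Fair fee = E[payout] = 46/21

46/21 dollars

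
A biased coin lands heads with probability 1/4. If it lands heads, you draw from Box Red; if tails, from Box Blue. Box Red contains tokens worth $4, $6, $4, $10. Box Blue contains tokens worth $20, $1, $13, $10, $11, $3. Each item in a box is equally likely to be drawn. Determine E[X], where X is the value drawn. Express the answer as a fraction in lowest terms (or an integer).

E[X | Box Red] = (4 + 6 + 4 + 10)/4 = 6
E[X | Box Blue] = (20 + 1 + 13 + 10 + 11 + 3)/6 = 29/3
E[X] = (1/4)·6 + (3/4)·29/3 = 35/4

35/4 dollars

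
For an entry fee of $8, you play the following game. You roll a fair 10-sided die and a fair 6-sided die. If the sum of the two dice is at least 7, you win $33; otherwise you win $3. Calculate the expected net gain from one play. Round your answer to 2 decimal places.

$17.50

E[payout] = (1/4)·3 + (3/4)·33 = 51/2
Expected profit = 51/2 − 8 = 35/2 ≈ $17.50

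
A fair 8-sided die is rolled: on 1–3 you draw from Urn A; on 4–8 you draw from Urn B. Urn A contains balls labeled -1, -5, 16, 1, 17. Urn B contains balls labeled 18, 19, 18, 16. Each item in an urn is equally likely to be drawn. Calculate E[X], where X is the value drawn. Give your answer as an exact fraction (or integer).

E[X | Urn A] = (-1 − 5 + 16 + 1 + 17)/5 = 28/5
E[X | Urn B] = (18 + 19 + 18 + 16)/4 = 71/4
E[X] = (3/8)·28/5 + (5/8)·71/4 = 2111/160

2111/160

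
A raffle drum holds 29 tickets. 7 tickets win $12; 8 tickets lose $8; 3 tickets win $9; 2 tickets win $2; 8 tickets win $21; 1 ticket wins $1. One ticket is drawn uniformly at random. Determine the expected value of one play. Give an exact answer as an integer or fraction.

220/29 dollars

E[payout] = (7/29)·12 + (8/29)·(-8) + (3/29)·9 + (2/29)·2 + (8/29)·21 + (1/29)·1 = 220/29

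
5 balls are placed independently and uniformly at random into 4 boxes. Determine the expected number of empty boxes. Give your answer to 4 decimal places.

Let Xⱼ=1 if box j is empty. P(Xⱼ=1) = ((4-1)/4)^5 = 243/1024.
By linearity, E[#empty] = 4·243/1024 = 243/256.
≈ 0.9492

0.9492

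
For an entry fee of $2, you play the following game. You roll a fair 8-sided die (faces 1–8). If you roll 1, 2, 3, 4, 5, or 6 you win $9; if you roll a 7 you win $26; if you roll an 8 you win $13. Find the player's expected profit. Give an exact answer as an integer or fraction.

77/8 dollars

E[payout] = (3/4)·9 + (1/8)·13 + (1/8)·26 = 93/8
Expected profit = 93/8 − 2 = 77/8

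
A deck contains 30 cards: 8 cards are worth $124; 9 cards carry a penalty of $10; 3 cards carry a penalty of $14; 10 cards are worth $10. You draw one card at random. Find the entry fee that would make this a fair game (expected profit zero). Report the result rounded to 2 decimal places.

E[payout] = (8/30)·124 + (9/30)·(-10) + (3/30)·(-14) + (10/30)·10 = 32
Fair fee = E[payout] = 32 ≈ $32.00

$32.00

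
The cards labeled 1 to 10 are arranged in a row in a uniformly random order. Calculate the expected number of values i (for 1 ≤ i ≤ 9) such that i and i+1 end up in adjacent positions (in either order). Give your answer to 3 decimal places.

1.800

For each i ∈ {1,…,9}, let Xᵢ = 1 if i and i+1 are adjacent. P(Xᵢ=1) = 2·(10−1)!/10! = 2/10.
By linearity, E[ΣXᵢ] = (9)·(2/10) = 9/5.
≈ 1.800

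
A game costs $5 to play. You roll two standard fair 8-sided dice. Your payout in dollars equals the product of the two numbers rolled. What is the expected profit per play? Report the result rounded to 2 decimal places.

$15.25

Distribution of the product of the two numbers rolled: 1 w.p. 1/64, 2 w.p. 1/32, 3 w.p. 1/32, 4 w.p. 3/64, 5 w.p. 1/32, 6 w.p. 1/16, …
E[payout] = (1/64)·1 + (1/32)·2 + (1/32)·3 + (3/64)·4 + (1/32)·5 + (1/16)·6 + (1/32)·7 + (1/16)·8 + (1/64)·9 + (1/32)·10 + (1/16)·12 + (1/32)·14 + (1/32)·15 + (3/64)·16 + (1/32)·18 + (1/32)·20 + (1/32)·21 + (1/16)·24 + (1/64)·25 + (1/32)·28 + (1/32)·30 + (1/32)·32 + (1/32)·35 + (1/64)·36 + (1/32)·40 + (1/32)·42 + (1/32)·48 + (1/64)·49 + (1/32)·56 + (1/64)·64 = 81/4
Expected profit = 81/4 − 5 = 61/4 ≈ $15.25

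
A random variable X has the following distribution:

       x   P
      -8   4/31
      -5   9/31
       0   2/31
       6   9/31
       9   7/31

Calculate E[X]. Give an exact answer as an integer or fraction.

40/31

E[X] = (4/31)·(-8) + (9/31)·(-5) + (2/31)·0 + (9/31)·6 + (7/31)·9
     = 40/31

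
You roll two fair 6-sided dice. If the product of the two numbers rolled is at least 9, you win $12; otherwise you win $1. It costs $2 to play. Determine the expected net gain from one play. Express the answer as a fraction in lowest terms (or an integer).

E[payout] = (4/9)·1 + (5/9)·12 = 64/9
Expected profit = 64/9 − 2 = 46/9

46/9 dollars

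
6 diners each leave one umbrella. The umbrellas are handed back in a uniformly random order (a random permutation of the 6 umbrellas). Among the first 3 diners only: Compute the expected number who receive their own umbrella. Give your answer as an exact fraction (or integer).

Let Xᵢ = 1 if person i gets their own umbrella. For each i, P(Xᵢ=1) = 1/6.
By linearity of expectation, E[X₁+…+X_3] = 3·(1/6) = 1/2.

1/2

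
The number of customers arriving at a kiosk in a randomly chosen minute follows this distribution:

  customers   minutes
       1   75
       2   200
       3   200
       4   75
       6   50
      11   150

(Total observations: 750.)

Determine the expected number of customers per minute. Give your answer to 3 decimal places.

4.433

Total = 750, so P(customers=1) = 75/750, etc.
E[X] = (1/10)·1 + (4/15)·2 + (4/15)·3 + (1/10)·4 + (1/15)·6 + (1/5)·11
     = 133/30 ≈ 4.433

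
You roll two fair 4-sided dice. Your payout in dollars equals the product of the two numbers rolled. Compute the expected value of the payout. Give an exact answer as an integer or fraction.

25/4 dollars

Distribution of the product of the two numbers rolled: 1 w.p. 1/16, 2 w.p. 1/8, 3 w.p. 1/8, 4 w.p. 3/16, 6 w.p. 1/8, 8 w.p. 1/8, …
E[payout] = (1/16)·1 + (1/8)·2 + (1/8)·3 + (3/16)·4 + (1/8)·6 + (1/8)·8 + (1/16)·9 + (1/8)·12 + (1/16)·16 = 25/4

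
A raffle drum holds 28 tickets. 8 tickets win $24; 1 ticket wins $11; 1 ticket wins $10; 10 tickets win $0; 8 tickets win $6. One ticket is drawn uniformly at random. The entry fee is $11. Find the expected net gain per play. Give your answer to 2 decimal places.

-$1.68

E[payout] = (8/28)·24 + (1/28)·11 + (1/28)·10 + (10/28)·0 + (8/28)·6 = 261/28
Expected profit = 261/28 − 11 = -47/28 ≈ -$1.68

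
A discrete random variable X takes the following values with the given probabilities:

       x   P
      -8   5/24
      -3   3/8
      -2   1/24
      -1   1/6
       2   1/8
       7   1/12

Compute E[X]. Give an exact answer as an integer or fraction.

-53/24

E[X] = (5/24)·(-8) + (3/8)·(-3) + (1/24)·(-2) + (1/6)·(-1) + (1/8)·2 + (1/12)·7
     = -53/24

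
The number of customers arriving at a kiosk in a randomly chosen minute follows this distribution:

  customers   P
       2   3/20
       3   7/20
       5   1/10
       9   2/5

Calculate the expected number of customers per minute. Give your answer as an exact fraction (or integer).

109/20

E[X] = (3/20)·2 + (7/20)·3 + (1/10)·5 + (2/5)·9
     = 109/20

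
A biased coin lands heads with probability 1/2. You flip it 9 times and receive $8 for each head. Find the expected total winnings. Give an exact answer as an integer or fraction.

E[#heads] = 9·1/2 = 9/2 (linearity over flips).
E[winnings] = 8·9/2 = 36.

$36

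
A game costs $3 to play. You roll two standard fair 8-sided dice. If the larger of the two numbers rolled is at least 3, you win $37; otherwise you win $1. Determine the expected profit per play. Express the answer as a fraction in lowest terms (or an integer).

E[payout] = (1/16)·1 + (15/16)·37 = 139/4
Expected profit = 139/4 − 3 = 127/4

127/4 dollars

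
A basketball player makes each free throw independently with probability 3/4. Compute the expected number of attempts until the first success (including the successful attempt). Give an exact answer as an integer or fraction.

For a geometric distribution, E[trials] = 1/p = 1/(3/4) = 4/3.

4/3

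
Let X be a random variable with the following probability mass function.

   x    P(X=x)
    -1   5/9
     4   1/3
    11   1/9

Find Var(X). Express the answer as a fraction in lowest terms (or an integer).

E[X] = (5/9)·(-1) + (1/3)·4 + (1/9)·11 = 2
E[X²] = (5/9)·1 + (1/3)·16 + (1/9)·121 = 58/3
Var(X) = 58/3 − (2)² = 46/3

46/3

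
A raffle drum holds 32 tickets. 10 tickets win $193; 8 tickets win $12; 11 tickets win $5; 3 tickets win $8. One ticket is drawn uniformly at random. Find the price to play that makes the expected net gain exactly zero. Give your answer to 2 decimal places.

E[payout] = (10/32)·193 + (8/32)·12 + (11/32)·5 + (3/32)·8 = 2105/32
Fair fee = E[payout] = 2105/32 ≈ $65.78

$65.78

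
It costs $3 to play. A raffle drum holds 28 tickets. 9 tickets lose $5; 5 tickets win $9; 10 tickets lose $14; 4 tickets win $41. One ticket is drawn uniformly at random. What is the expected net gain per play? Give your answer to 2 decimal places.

E[payout] = (9/28)·(-5) + (5/28)·9 + (10/28)·(-14) + (4/28)·41 = 6/7
Expected profit = 6/7 − 3 = -15/7 ≈ -$2.14

-$2.14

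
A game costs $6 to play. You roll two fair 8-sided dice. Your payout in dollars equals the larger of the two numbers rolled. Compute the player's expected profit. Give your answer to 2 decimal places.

-$0.19

Distribution of the larger of the two numbers rolled: 1 w.p. 1/64, 2 w.p. 3/64, 3 w.p. 5/64, 4 w.p. 7/64, 5 w.p. 9/64, 6 w.p. 11/64, …
E[payout] = (1/64)·1 + (3/64)·2 + (5/64)·3 + (7/64)·4 + (9/64)·5 + (11/64)·6 + (13/64)·7 + (15/64)·8 = 93/16
Expected profit = 93/16 − 6 = -3/16 ≈ -$0.19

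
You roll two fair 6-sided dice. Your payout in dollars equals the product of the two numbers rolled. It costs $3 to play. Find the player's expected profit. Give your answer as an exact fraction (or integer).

37/4 dollars

Distribution of the product of the two numbers rolled: 1 w.p. 1/36, 2 w.p. 1/18, 3 w.p. 1/18, 4 w.p. 1/12, 5 w.p. 1/18, 6 w.p. 1/9, …
E[payout] = (1/36)·1 + (1/18)·2 + (1/18)·3 + (1/12)·4 + (1/18)·5 + (1/9)·6 + (1/18)·8 + (1/36)·9 + (1/18)·10 + (1/9)·12 + (1/18)·15 + (1/36)·16 + (1/18)·18 + (1/18)·20 + (1/18)·24 + (1/36)·25 + (1/18)·30 + (1/36)·36 = 49/4
Expected profit = 49/4 − 3 = 37/4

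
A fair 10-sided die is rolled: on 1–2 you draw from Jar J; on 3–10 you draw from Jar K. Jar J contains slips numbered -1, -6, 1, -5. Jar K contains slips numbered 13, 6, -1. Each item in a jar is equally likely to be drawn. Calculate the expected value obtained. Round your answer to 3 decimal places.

4.250

E[X | Jar J] = (-1 − 6 + 1 − 5)/4 = -11/4
E[X | Jar K] = (13 + 6 − 1)/3 = 6
E[X] = (1/5)·(-11/4) + (4/5)·6 = 17/4 ≈ 4.250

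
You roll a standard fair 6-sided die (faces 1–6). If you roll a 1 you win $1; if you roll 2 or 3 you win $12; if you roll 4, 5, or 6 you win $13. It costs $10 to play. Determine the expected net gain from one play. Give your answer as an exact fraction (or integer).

E[payout] = (1/6)·1 + (1/3)·12 + (1/2)·13 = 32/3
Expected profit = 32/3 − 10 = 2/3

2/3 dollars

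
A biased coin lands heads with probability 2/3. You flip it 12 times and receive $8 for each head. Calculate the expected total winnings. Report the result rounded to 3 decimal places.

$64.000

E[#heads] = 12·2/3 = 8 (linearity over flips).
E[winnings] = 8·8 = 64.
≈ 64.000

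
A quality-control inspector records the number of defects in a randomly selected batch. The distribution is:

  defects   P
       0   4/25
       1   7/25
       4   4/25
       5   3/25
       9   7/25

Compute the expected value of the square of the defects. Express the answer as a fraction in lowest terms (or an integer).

713/25

E[X²] = (4/25)·0 + (7/25)·1 + (4/25)·16 + (3/25)·25 + (7/25)·81
     = 713/25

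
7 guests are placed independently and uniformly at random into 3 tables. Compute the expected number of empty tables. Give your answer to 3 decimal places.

Let Xⱼ=1 if table j is empty. P(Xⱼ=1) = ((3-1)/3)^7 = 128/2187.
By linearity, E[#empty] = 3·128/2187 = 128/729.
≈ 0.176

0.176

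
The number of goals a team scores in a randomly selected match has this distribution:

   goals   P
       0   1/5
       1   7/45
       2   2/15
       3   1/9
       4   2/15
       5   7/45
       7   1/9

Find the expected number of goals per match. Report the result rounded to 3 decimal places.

E[X] = (1/5)·0 + (7/45)·1 + (2/15)·2 + (1/9)·3 + (2/15)·4 + (7/45)·5 + (1/9)·7
     = 128/45 ≈ 2.844

2.844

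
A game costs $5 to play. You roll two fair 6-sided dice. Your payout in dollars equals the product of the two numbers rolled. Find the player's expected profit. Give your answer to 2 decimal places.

Distribution of the product of the two numbers rolled: 1 w.p. 1/36, 2 w.p. 1/18, 3 w.p. 1/18, 4 w.p. 1/12, 5 w.p. 1/18, 6 w.p. 1/9, …
E[payout] = (1/36)·1 + (1/18)·2 + (1/18)·3 + (1/12)·4 + (1/18)·5 + (1/9)·6 + (1/18)·8 + (1/36)·9 + (1/18)·10 + (1/9)·12 + (1/18)·15 + (1/36)·16 + (1/18)·18 + (1/18)·20 + (1/18)·24 + (1/36)·25 + (1/18)·30 + (1/36)·36 = 49/4
Expected profit = 49/4 − 5 = 29/4 ≈ $7.25

$7.25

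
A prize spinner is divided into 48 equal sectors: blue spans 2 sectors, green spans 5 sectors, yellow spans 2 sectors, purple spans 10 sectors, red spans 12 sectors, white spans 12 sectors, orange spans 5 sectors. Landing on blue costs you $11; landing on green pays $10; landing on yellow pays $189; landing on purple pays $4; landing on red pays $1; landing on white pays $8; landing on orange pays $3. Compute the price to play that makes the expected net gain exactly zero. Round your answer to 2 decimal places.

E[payout] = (2/48)·(-11) + (5/48)·10 + (2/48)·189 + (10/48)·4 + (12/48)·1 + (12/48)·8 + (5/48)·3 = 569/48
Fair fee = E[payout] = 569/48 ≈ $11.85

$11.85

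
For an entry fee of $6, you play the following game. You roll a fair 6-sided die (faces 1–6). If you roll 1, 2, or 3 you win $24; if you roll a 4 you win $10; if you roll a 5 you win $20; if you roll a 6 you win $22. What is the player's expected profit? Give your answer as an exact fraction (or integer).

E[payout] = (1/6)·10 + (1/6)·20 + (1/6)·22 + (1/2)·24 = 62/3
Expected profit = 62/3 − 6 = 44/3

44/3 dollars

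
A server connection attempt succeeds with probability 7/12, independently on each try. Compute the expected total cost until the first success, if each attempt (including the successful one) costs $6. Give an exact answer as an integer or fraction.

E[#attempts] = 1/p = 12/7; E[cost] = 6·12/7 = 72/7.

72/7 dollars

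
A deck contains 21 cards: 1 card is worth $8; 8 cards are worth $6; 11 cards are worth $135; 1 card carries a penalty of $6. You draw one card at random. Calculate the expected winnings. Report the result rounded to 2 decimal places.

E[payout] = (1/21)·8 + (8/21)·6 + (11/21)·135 + (1/21)·(-6) = 1535/21
≈ $73.10

$73.10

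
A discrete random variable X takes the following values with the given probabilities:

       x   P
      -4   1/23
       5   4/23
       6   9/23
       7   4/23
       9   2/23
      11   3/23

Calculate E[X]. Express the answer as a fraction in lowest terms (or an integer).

E[X] = (1/23)·(-4) + (4/23)·5 + (9/23)·6 + (4/23)·7 + (2/23)·9 + (3/23)·11
     = 149/23

149/23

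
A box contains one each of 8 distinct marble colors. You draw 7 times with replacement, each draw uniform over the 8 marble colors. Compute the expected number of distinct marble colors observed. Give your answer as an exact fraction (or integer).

Let Xⱼ=1 if type j appears at least once. P(Xⱼ=1) = 1 − ((8−1)/8)^7 = 1273609/2097152.
E[#distinct] = 8·1273609/2097152 = 1273609/262144.

1273609/262144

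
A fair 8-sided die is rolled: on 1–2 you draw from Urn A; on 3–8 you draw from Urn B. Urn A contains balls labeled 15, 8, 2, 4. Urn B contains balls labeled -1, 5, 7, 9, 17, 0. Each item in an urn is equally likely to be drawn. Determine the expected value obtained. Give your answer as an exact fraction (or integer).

103/16

E[X | Urn A] = (15 + 8 + 2 + 4)/4 = 29/4
E[X | Urn B] = (-1 + 5 + 7 + 9 + 17 + 0)/6 = 37/6
E[X] = (1/4)·29/4 + (3/4)·37/6 = 103/16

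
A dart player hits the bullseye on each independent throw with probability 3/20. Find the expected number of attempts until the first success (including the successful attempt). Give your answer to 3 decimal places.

For a geometric distribution, E[trials] = 1/p = 1/(3/20) = 20/3.
≈ 6.667

6.667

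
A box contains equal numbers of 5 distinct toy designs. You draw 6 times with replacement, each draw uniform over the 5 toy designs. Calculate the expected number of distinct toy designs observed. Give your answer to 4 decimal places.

3.6893

Let Xⱼ=1 if type j appears at least once. P(Xⱼ=1) = 1 − ((5−1)/5)^6 = 11529/15625.
E[#distinct] = 5·11529/15625 = 11529/3125.
≈ 3.6893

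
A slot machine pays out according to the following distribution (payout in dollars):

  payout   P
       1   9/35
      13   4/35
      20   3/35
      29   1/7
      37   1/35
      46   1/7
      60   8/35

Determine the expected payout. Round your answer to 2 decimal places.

E[X] = (9/35)·1 + (4/35)·13 + (3/35)·20 + (1/7)·29 + (1/35)·37 + (1/7)·46 + (8/35)·60
     = 1013/35 ≈ 28.94

$28.94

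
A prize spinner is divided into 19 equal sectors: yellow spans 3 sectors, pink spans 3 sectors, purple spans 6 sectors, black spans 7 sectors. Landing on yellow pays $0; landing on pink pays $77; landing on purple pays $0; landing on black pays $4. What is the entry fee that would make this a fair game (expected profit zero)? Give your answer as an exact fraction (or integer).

259/19 dollars

E[payout] = (3/19)·0 + (3/19)·77 + (6/19)·0 + (7/19)·4 = 259/19
Fair fee = E[payout] = 259/19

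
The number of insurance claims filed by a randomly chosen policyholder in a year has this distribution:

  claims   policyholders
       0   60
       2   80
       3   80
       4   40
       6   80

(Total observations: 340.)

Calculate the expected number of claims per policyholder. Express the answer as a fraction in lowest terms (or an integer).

52/17

Total = 340, so P(claims=0) = 60/340, etc.
E[X] = (3/17)·0 + (4/17)·2 + (4/17)·3 + (2/17)·4 + (4/17)·6
     = 52/17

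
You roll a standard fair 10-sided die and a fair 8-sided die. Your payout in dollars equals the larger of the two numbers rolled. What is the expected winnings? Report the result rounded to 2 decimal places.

$6.55

Distribution of the larger of the two numbers rolled: 1 w.p. 1/80, 2 w.p. 3/80, 3 w.p. 1/16, 4 w.p. 7/80, 5 w.p. 9/80, 6 w.p. 11/80, …
E[payout] = (1/80)·1 + (3/80)·2 + (1/16)·3 + (7/80)·4 + (9/80)·5 + (11/80)·6 + (13/80)·7 + (3/16)·8 + (1/10)·9 + (1/10)·10 = 131/20
≈ $6.55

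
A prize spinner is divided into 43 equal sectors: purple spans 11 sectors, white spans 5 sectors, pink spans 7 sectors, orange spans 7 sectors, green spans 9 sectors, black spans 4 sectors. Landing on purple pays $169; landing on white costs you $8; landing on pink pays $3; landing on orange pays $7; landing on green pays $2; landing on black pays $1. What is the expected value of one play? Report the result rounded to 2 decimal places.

E[payout] = (11/43)·169 + (5/43)·(-8) + (7/43)·3 + (7/43)·7 + (9/43)·2 + (4/43)·1 = 1911/43
≈ $44.44

$44.44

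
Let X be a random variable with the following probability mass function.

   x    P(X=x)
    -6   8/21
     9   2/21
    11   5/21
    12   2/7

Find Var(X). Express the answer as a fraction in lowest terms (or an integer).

30890/441

E[X] = (8/21)·(-6) + (2/21)·9 + (5/21)·11 + (2/7)·12 = 97/21
E[X²] = (8/21)·36 + (2/21)·81 + (5/21)·121 + (2/7)·144 = 1919/21
Var(X) = 1919/21 − (97/21)² = 30890/441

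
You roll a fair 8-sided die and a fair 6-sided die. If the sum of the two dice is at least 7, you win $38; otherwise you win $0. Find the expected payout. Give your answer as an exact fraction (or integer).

209/8 dollars

E[payout] = (5/16)·0 + (11/16)·38 = 209/8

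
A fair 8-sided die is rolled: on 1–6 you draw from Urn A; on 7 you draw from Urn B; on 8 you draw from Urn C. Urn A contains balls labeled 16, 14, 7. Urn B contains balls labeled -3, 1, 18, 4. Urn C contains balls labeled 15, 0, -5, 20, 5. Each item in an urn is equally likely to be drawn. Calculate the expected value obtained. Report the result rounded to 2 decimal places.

10.75

E[X | Urn A] = (16 + 14 + 7)/3 = 37/3
E[X | Urn B] = (-3 + 1 + 18 + 4)/4 = 5
E[X | Urn C] = (15 + 0 − 5 + 20 + 5)/5 = 7
E[X] = (3/4)·37/3 + (1/8)·5 + (1/8)·7 = 43/4 ≈ 10.75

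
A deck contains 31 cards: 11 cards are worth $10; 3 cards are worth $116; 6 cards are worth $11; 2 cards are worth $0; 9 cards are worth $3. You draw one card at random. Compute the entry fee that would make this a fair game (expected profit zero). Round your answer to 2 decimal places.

$17.77

E[payout] = (11/31)·10 + (3/31)·116 + (6/31)·11 + (2/31)·0 + (9/31)·3 = 551/31
Fair fee = E[payout] = 551/31 ≈ $17.77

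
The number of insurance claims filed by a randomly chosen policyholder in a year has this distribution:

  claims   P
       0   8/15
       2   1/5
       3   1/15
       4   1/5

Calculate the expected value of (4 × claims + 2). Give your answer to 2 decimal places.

E[4x+2] = (8/15)·2 + (1/5)·10 + (1/15)·14 + (1/5)·18
     = 38/5 ≈ 7.60

7.60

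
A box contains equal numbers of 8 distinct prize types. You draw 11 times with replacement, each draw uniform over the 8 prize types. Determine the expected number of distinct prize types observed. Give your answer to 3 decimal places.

6.158

Let Xⱼ=1 if type j appears at least once. P(Xⱼ=1) = 1 − ((8−1)/8)^11 = 6612607849/8589934592.
E[#distinct] = 8·6612607849/8589934592 = 6612607849/1073741824.
≈ 6.158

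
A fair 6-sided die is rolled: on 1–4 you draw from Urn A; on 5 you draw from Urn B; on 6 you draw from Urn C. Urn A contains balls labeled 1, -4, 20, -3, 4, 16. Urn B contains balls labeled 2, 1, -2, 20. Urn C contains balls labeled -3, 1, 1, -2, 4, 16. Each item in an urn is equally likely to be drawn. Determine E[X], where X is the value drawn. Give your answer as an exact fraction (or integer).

41/8

E[X | Urn A] = (1 − 4 + 20 − 3 + 4 + 16)/6 = 17/3
E[X | Urn B] = (2 + 1 − 2 + 20)/4 = 21/4
E[X | Urn C] = (-3 + 1 + 1 − 2 + 4 + 16)/6 = 17/6
E[X] = (2/3)·17/3 + (1/6)·21/4 + (1/6)·17/6 = 41/8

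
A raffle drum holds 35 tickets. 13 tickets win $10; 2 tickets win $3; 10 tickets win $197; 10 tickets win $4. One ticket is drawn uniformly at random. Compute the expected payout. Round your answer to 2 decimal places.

E[payout] = (13/35)·10 + (2/35)·3 + (10/35)·197 + (10/35)·4 = 2146/35
≈ $61.31

$61.31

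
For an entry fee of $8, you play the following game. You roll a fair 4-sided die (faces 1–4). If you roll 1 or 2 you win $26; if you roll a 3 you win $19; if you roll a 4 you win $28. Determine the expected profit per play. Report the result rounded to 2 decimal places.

$16.75

E[payout] = (1/4)·19 + (1/2)·26 + (1/4)·28 = 99/4
Expected profit = 99/4 − 8 = 67/4 ≈ $16.75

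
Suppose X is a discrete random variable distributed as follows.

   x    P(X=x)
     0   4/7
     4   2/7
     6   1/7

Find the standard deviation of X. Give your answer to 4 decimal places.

E[X] = 2, E[X²] = 68/7
Var(X) = E[X²] − (E[X])² = 68/7 − 4 = 40/7
SD(X) = √(40/7) ≈ 2.3905

2.3905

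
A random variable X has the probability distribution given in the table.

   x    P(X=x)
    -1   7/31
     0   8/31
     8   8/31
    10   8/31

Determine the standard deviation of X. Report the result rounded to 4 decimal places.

4.7977

E[X] = 137/31, E[X²] = 1319/31
Var(X) = E[X²] − (E[X])² = 1319/31 − 18769/961 = 22120/961
SD(X) = √(22120/961) ≈ 4.7977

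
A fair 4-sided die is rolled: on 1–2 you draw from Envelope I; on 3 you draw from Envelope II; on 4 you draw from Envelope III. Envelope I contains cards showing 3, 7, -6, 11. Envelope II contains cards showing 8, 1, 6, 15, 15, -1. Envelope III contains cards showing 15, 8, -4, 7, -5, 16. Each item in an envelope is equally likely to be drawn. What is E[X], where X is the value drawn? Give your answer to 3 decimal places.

E[X | Envelope I] = (3 + 7 − 6 + 11)/4 = 15/4
E[X | Envelope II] = (8 + 1 + 6 + 15 + 15 − 1)/6 = 22/3
E[X | Envelope III] = (15 + 8 − 4 + 7 − 5 + 16)/6 = 37/6
E[X] = (1/2)·15/4 + (1/4)·22/3 + (1/4)·37/6 = 21/4 ≈ 5.250

5.250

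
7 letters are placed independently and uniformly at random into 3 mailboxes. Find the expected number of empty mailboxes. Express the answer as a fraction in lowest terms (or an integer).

Let Xⱼ=1 if mailbox j is empty. P(Xⱼ=1) = ((3-1)/3)^7 = 128/2187.
By linearity, E[#empty] = 3·128/2187 = 128/729.

128/729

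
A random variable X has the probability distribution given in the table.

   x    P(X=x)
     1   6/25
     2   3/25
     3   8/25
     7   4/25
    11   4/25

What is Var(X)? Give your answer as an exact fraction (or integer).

E[X] = (6/25)·1 + (3/25)·2 + (8/25)·3 + (4/25)·7 + (4/25)·11 = 108/25
E[X²] = (6/25)·1 + (3/25)·4 + (8/25)·9 + (4/25)·49 + (4/25)·121 = 154/5
Var(X) = 154/5 − (108/25)² = 7586/625

7586/625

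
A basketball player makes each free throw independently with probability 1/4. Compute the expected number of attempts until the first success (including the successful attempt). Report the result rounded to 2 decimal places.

4.00

For a geometric distribution, E[trials] = 1/p = 1/(1/4) = 4.
≈ 4.00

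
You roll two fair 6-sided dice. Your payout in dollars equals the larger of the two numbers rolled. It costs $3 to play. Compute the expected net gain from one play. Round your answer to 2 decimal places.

$1.47

Distribution of the larger of the two numbers rolled: 1 w.p. 1/36, 2 w.p. 1/12, 3 w.p. 5/36, 4 w.p. 7/36, 5 w.p. 1/4, 6 w.p. 11/36
E[payout] = (1/36)·1 + (1/12)·2 + (5/36)·3 + (7/36)·4 + (1/4)·5 + (11/36)·6 = 161/36
Expected profit = 161/36 − 3 = 53/36 ≈ $1.47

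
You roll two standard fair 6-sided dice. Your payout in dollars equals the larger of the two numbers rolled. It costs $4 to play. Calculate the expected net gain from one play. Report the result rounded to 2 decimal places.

$0.47

Distribution of the larger of the two numbers rolled: 1 w.p. 1/36, 2 w.p. 1/12, 3 w.p. 5/36, 4 w.p. 7/36, 5 w.p. 1/4, 6 w.p. 11/36
E[payout] = (1/36)·1 + (1/12)·2 + (5/36)·3 + (7/36)·4 + (1/4)·5 + (11/36)·6 = 161/36
Expected profit = 161/36 − 4 = 17/36 ≈ $0.47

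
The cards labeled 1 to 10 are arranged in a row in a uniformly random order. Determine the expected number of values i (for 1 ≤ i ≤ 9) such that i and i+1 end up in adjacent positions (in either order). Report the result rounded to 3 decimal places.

For each i ∈ {1,…,9}, let Xᵢ = 1 if i and i+1 are adjacent. P(Xᵢ=1) = 2·(10−1)!/10! = 2/10.
By linearity, E[ΣXᵢ] = (9)·(2/10) = 9/5.
≈ 1.800

1.800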